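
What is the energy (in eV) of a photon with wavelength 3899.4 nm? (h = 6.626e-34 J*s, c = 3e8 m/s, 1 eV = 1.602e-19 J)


E = hc/lambda = 6.626e-34 * 3e8 / 3.899e-06 = 5.098e-20 J = 0.3182 eV

0.3182 eV


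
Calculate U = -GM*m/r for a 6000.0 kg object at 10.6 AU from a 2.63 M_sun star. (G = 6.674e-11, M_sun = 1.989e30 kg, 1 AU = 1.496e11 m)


M = 2.63 * 1.989e30 kg = 5.23107e+30 kg; r = 10.6 AU * 1.496e11 m/AU = 1.58576e+12 m. U = -GM*m/r = -(6.674e-11 * 5.23107e+30 * 6000.0) / 1.58576e+12 = -1.321e+12

-1.321e+12 J


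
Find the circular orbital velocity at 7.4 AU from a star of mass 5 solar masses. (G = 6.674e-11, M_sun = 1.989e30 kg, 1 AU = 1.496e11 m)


v = sqrt(GM/r) = sqrt(6.674e-11 * 9.945e+30 / 1.107e+12) = 24485.7741

24485.7741 m/s


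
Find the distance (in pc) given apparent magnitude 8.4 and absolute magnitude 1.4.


d = 10^((m - M + 5)/5) = 10^((8.4 - 1.4 + 5)/5) = 251.1886

251.1886 pc


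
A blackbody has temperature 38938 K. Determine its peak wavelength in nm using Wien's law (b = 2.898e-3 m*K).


lam_max = b / T = 2.898e-3 / 38938 = 7.443e-08 m = 74.426 nm

74.426 nm


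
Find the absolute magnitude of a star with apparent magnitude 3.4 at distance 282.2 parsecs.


M = m - 5*log10(d) + 5 = 3.4 - 5*log10(282.2) + 5 = -3.8528

-3.8528


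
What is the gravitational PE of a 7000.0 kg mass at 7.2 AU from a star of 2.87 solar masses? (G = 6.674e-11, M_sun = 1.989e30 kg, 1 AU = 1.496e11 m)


M = 2.87 * 1.989e30 kg = 5.70843e+30 kg; r = 7.2 AU * 1.496e11 m/AU = 1.07712e+12 m. U = -GM*m/r = -(6.674e-11 * 5.70843e+30 * 7000.0) / 1.07712e+12 = -2.476e+12

-2.476e+12 J


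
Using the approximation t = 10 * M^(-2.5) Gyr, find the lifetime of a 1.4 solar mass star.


t = 10 * M^(-2.5) = 10 * 1.4^(-2.5) = 4.312

4.312 Gyr


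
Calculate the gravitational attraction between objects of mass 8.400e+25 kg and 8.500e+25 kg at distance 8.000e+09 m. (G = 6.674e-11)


F = G*m1*m2/r^2 = 6.674e-11 * 8.400e+25 * 8.500e+25 / (8.000e+09)^2 = 6.674e-11 * 7.140e+51 / 6.400e+19 = 7.446e+21

7.446e+21 N


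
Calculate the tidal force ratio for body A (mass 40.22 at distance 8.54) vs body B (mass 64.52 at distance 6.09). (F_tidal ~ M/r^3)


Ratio = (M1/r1^3) / (M2/r2^3) = (40.22/8.54^3) / (64.52/6.09^3) = 0.2261

0.2261


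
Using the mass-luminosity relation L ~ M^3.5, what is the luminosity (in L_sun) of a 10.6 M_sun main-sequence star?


L/L_sun = (M/M_sun)^3.5 = 10.6^3.5 = 3877.6672

3877.6672 L_sun


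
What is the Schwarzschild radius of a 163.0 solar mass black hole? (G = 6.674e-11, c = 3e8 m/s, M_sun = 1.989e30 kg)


M = 163.0 * 1.989e30 kg = 3.24207e+32 kg. rs = 2GM/c^2 = 2 * 6.674e-11 * 3.24207e+32 / (3e8)^2 = 480835.004

480835.004 m


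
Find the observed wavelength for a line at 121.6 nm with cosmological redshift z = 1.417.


lam_obs = lam_emit * (1 + z) = 121.6 * (1 + 1.417) = 293.9072

293.9072 nm


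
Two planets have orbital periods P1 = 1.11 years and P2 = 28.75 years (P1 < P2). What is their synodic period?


1/P_syn = |1/P1 - 1/P2| = |1/1.11 - 1/28.75| => P_syn = 1.1546

1.1546 years


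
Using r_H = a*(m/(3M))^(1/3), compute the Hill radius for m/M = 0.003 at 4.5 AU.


r_H = a * (m/3M)^(1/3) = 4.5 * (0.003/3)^(1/3) = 0.45

0.45 AU


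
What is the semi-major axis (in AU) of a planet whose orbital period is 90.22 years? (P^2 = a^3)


a = P^(2/3) = 90.22^(2/3) = 20.1157

20.1157 AU


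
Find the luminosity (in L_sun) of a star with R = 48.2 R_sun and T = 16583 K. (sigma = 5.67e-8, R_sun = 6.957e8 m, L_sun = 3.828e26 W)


R = 48.2 * 6.957e8 m = 3.353274e+10 m. L = 4*pi*R^2*sigma*T^4 = 4*pi*(3.353274e+10)^2 * 5.67e-8 * 16583^4 = 6.05875525e+31 W. L/L_sun = 6.05875525e+31 / 3.828e26 = 158274.6931

158274.6931 L_sun


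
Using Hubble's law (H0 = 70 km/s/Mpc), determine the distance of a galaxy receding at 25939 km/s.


d = v / H0 = 25939 / 70 = 370.5571

370.5571 Mpc


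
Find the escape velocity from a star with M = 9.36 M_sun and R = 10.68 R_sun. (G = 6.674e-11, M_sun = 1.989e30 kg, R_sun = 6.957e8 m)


M = 9.36 * 1.989e30 kg = 1.861704e+31 kg; R = 10.68 * 6.957e8 m = 7.430076e+09 m. v_esc = sqrt(2GM/R) = sqrt(2 * 6.674e-11 * 1.861704e+31 / 7.430076e+09) = 578318.1026

578318.1026 m/s


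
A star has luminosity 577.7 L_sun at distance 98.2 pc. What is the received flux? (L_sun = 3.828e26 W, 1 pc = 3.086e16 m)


F = L / (4*pi*d^2) = 2.211e+29 / (4*pi*(3.030e+18)^2) = 1.916e-09

1.916e-09 W/m^2


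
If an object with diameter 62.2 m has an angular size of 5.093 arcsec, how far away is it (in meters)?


D = size / theta_rad, theta_rad = 5.093 * pi/(180*3600) = 2.469e-05, D = 2.519e+06

2.519e+06 m


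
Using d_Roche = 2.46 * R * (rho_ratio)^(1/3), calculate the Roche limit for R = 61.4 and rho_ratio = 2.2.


d_Roche = 2.46 * 61.4 * 2.2^(1/3) = 196.4465

196.4465


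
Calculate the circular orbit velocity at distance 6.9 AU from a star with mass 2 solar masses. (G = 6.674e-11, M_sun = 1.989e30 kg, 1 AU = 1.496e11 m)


v = sqrt(GM/r) = sqrt(6.674e-11 * 3.978e+30 / 1.032e+12) = 16037.4438

16037.4438 m/s


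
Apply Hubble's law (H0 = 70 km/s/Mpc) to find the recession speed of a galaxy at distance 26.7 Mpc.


v = H0 * d = 70 * 26.7 = 1869.0

1869.0 km/s


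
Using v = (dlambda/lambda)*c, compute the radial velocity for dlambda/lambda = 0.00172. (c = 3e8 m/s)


v = (dlambda/lambda) * c = 0.00172 * 3e8 = 516000.0

516000.0 m/s


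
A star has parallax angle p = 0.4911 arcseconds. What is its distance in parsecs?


d = 1/p = 1/0.4911 = 2.0362

2.0362 pc


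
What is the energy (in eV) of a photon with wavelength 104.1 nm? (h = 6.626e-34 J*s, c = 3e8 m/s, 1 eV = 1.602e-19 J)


E = hc/lambda = 6.626e-34 * 3e8 / 1.041e-07 = 1.910e-18 J = 11.9195 eV

11.9195 eV


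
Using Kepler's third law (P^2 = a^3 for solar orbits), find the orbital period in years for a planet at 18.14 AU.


P = a^(3/2) = 18.14^1.5 = 77.2602

77.2602 years


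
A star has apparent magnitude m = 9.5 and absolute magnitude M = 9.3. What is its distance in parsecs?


d = 10^((m - M + 5)/5) = 10^((9.5 - 9.3 + 5)/5) = 10.9648

10.9648 pc


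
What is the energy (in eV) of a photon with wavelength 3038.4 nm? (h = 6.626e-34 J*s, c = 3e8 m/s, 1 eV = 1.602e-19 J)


E = hc/lambda = 6.626e-34 * 3e8 / 3.038e-06 = 6.542e-20 J = 0.4084 eV

0.4084 eV


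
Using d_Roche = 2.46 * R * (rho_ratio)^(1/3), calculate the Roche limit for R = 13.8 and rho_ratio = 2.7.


d_Roche = 2.46 * 13.8 * 2.7^(1/3) = 47.2718

47.2718


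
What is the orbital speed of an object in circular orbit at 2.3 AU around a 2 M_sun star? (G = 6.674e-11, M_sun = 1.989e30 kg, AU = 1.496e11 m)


v = sqrt(GM/r) = sqrt(6.674e-11 * 3.978e+30 / 3.441e+11) = 27777.6675

27777.6675 m/s


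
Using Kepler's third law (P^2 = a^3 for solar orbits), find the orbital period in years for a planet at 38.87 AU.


P = a^(3/2) = 38.87^1.5 = 242.3382

242.3382 years


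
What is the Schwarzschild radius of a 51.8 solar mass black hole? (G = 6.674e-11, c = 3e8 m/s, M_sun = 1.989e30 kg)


M = 51.8 * 1.989e30 kg = 1.030302e+32 kg. rs = 2GM/c^2 = 2 * 6.674e-11 * 1.030302e+32 / (3e8)^2 = 152805.2344

152805.2344 m


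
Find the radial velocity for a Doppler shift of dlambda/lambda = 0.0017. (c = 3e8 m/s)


v = (dlambda/lambda) * c = 0.0017 * 3e8 = 510000.0

510000.0 m/s


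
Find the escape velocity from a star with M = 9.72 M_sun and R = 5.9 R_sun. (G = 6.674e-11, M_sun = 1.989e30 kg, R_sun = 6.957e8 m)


M = 9.72 * 1.989e30 kg = 1.933308e+31 kg; R = 5.9 * 6.957e8 m = 4.10463e+09 m. v_esc = sqrt(2GM/R) = sqrt(2 * 6.674e-11 * 1.933308e+31 / 4.10463e+09) = 792905.8381

792905.8381 m/s


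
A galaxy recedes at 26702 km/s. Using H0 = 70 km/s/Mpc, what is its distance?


d = v / H0 = 26702 / 70 = 381.4571

381.4571 Mpc


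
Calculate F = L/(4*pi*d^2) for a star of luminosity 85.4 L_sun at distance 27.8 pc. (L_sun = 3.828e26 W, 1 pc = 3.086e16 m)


F = L / (4*pi*d^2) = 3.269e+28 / (4*pi*(8.579e+17)^2) = 3.535e-09

3.535e-09 W/m^2


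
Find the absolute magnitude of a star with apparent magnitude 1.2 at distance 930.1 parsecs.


M = m - 5*log10(d) + 5 = 1.2 - 5*log10(930.1) + 5 = -8.6426

-8.6426


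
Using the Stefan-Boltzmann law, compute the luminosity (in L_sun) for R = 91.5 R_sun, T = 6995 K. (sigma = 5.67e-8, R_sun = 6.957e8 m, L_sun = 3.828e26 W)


R = 91.5 * 6.957e8 m = 6.365655e+10 m. L = 4*pi*R^2*sigma*T^4 = 4*pi*(6.365655e+10)^2 * 5.67e-8 * 6995^4 = 6.91241801e+30 W. L/L_sun = 6.91241801e+30 / 3.828e26 = 18057.5183

18057.5183 L_sun


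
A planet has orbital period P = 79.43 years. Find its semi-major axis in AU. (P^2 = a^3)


a = P^(2/3) = 79.43^(2/3) = 18.4781

18.4781 AU


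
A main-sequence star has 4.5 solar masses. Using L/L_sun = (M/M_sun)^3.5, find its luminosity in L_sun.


L/L_sun = (M/M_sun)^3.5 = 4.5^3.5 = 193.3053

193.3053 L_sun


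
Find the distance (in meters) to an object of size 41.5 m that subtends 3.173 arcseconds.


D = size / theta_rad, theta_rad = 3.173 * pi/(180*3600) = 1.538e-05, D = 2.698e+06

2.698e+06 m


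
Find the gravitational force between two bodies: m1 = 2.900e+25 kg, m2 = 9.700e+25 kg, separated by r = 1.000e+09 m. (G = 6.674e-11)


F = G*m1*m2/r^2 = 6.674e-11 * 2.900e+25 * 9.700e+25 / (1.000e+09)^2 = 6.674e-11 * 2.813e+51 / 1.000e+18 = 1.877e+23

1.877e+23 N


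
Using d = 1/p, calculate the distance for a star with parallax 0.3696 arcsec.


d = 1/p = 1/0.3696 = 2.7056

2.7056 pc


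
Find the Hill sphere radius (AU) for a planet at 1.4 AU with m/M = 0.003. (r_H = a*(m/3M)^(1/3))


r_H = a * (m/3M)^(1/3) = 1.4 * (0.003/3)^(1/3) = 0.14

0.14 AU


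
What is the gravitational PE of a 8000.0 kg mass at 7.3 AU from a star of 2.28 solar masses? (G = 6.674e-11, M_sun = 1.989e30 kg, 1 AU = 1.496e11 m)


M = 2.28 * 1.989e30 kg = 4.53492e+30 kg; r = 7.3 AU * 1.496e11 m/AU = 1.09208e+12 m. U = -GM*m/r = -(6.674e-11 * 4.53492e+30 * 8000.0) / 1.09208e+12 = -2.217e+12

-2.217e+12 J


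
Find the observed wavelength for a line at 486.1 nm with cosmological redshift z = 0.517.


lam_obs = lam_emit * (1 + z) = 486.1 * (1 + 0.517) = 737.4137

737.4137 nm


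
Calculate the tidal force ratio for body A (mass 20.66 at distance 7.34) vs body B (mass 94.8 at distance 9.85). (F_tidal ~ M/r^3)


Ratio = (M1/r1^3) / (M2/r2^3) = (20.66/7.34^3) / (94.8/9.85^3) = 0.5267

0.5267


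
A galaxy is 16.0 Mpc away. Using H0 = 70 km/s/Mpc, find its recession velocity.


v = H0 * d = 70 * 16.0 = 1120.0

1120.0 km/s


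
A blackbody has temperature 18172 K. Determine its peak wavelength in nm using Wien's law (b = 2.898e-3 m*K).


lam_max = b / T = 2.898e-3 / 18172 = 1.595e-07 m = 159.4761 nm

159.4761 nm


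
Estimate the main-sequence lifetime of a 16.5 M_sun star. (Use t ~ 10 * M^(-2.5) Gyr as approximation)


t = 10 * M^(-2.5) = 10 * 16.5^(-2.5) = 0.009

0.009 Gyr


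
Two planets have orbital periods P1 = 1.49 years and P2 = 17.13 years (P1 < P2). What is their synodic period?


1/P_syn = |1/P1 - 1/P2| = |1/1.49 - 1/17.13| => P_syn = 1.632

1.632 years


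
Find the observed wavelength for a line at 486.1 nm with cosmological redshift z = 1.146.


lam_obs = lam_emit * (1 + z) = 486.1 * (1 + 1.146) = 1043.1706

1043.1706 nm


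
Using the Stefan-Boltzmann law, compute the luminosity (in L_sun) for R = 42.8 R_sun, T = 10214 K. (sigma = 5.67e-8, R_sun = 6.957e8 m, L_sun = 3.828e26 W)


R = 42.8 * 6.957e8 m = 2.977596e+10 m. L = 4*pi*R^2*sigma*T^4 = 4*pi*(2.977596e+10)^2 * 5.67e-8 * 10214^4 = 6.875556919e+30 W. L/L_sun = 6.875556919e+30 / 3.828e26 = 17961.225

17961.225 L_sun


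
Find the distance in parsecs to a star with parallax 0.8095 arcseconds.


d = 1/p = 1/0.8095 = 1.2353

1.2353 pc


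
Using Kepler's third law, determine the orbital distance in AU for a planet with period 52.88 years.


a = P^(2/3) = 52.88^(2/3) = 14.0884

14.0884 AU


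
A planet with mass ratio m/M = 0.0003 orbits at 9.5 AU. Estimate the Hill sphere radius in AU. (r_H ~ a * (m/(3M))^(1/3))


r_H = a * (m/3M)^(1/3) = 9.5 * (0.0003/3)^(1/3) = 0.441

0.441 AU


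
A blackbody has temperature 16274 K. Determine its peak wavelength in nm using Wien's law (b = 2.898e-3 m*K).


lam_max = b / T = 2.898e-3 / 16274 = 1.781e-07 m = 178.0755 nm

178.0755 nm


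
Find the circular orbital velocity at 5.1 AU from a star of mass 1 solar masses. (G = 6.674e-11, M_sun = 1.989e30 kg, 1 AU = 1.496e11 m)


v = sqrt(GM/r) = sqrt(6.674e-11 * 1.989e+30 / 7.630e+11) = 13190.4499

13190.4499 m/s


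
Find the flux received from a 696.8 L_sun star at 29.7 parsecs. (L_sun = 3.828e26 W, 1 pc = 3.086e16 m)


F = L / (4*pi*d^2) = 2.667e+29 / (4*pi*(9.165e+17)^2) = 2.527e-08

2.527e-08 W/m^2


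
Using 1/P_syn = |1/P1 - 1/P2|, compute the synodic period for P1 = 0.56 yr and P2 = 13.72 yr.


1/P_syn = |1/P1 - 1/P2| = |1/0.56 - 1/13.72| => P_syn = 0.5838

0.5838 years


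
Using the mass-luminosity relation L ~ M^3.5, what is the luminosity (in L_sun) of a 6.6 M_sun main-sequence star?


L/L_sun = (M/M_sun)^3.5 = 6.6^3.5 = 738.5906

738.5906 L_sun


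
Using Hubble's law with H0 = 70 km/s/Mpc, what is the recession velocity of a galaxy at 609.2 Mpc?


v = H0 * d = 70 * 609.2 = 42644.0

42644.0 km/s


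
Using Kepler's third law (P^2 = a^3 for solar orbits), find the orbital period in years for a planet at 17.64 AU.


P = a^(3/2) = 17.64^1.5 = 74.088

74.088 years


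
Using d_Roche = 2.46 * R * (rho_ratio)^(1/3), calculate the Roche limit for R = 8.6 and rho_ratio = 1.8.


d_Roche = 2.46 * 8.6 * 1.8^(1/3) = 25.735

25.735


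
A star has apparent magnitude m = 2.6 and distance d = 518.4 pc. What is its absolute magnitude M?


M = m - 5*log10(d) + 5 = 2.6 - 5*log10(518.4) + 5 = -5.9733

-5.9733


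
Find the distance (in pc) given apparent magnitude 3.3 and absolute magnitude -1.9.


d = 10^((m - M + 5)/5) = 10^((3.3 - -1.9 + 5)/5) = 109.6478

109.6478 pc


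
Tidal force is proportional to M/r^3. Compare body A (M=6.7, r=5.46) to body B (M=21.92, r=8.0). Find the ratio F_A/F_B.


Ratio = (M1/r1^3) / (M2/r2^3) = (6.7/5.46^3) / (21.92/8.0^3) = 0.9614

0.9614


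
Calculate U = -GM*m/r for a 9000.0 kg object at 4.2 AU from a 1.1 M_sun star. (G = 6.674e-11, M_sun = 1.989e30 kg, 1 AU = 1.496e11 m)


M = 1.1 * 1.989e30 kg = 2.1879e+30 kg; r = 4.2 AU * 1.496e11 m/AU = 6.2832e+11 m. U = -GM*m/r = -(6.674e-11 * 2.1879e+30 * 9000.0) / 6.2832e+11 = -2.092e+12

-2.092e+12 J


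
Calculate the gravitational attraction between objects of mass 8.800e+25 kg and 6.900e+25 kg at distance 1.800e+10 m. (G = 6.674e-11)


F = G*m1*m2/r^2 = 6.674e-11 * 8.800e+25 * 6.900e+25 / (1.800e+10)^2 = 6.674e-11 * 6.072e+51 / 3.240e+20 = 1.251e+21

1.251e+21 N


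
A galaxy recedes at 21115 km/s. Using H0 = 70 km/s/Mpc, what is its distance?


d = v / H0 = 21115 / 70 = 301.6429

301.6429 Mpc


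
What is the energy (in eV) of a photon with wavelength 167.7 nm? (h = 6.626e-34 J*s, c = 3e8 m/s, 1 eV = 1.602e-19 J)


E = hc/lambda = 6.626e-34 * 3e8 / 1.677e-07 = 1.185e-18 J = 7.3991 eV

7.3991 eV


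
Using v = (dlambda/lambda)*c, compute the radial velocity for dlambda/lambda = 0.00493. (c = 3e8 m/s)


v = (dlambda/lambda) * c = 0.00493 * 3e8 = 1.479e+06

1.479e+06 m/s


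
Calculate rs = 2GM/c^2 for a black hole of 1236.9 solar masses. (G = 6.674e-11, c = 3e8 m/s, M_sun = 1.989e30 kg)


M = 1236.9 * 1.989e30 kg = 2.4601941e+33 kg. rs = 2GM/c^2 = 2 * 6.674e-11 * 2.4601941e+33 / (3e8)^2 = 3.649e+06

3.649e+06 m


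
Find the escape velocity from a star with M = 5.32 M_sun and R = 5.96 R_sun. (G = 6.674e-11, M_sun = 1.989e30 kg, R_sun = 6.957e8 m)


M = 5.32 * 1.989e30 kg = 1.058148e+31 kg; R = 5.96 * 6.957e8 m = 4.146372e+09 m. v_esc = sqrt(2GM/R) = sqrt(2 * 6.674e-11 * 1.058148e+31 / 4.146372e+09) = 583642.8576

583642.8576 m/s


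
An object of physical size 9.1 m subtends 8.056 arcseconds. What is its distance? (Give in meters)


D = size / theta_rad, theta_rad = 8.056 * pi/(180*3600) = 3.906e-05, D = 232995.2504

232995.2504 m


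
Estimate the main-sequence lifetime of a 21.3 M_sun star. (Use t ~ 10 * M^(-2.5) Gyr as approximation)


t = 10 * M^(-2.5) = 10 * 21.3^(-2.5) = 0.0048

0.0048 Gyr


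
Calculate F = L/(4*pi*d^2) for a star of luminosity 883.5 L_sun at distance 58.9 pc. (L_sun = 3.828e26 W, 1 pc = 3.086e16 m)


F = L / (4*pi*d^2) = 3.382e+29 / (4*pi*(1.818e+18)^2) = 8.146e-09

8.146e-09 W/m^2


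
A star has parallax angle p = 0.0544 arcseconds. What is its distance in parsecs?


d = 1/p = 1/0.0544 = 18.3824

18.3824 pc


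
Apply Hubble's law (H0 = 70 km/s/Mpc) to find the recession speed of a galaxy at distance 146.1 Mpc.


v = H0 * d = 70 * 146.1 = 10227.0

10227.0 km/s


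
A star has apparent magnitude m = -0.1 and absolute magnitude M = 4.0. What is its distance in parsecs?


d = 10^((m - M + 5)/5) = 10^((-0.1 - 4.0 + 5)/5) = 1.5136

1.5136 pc


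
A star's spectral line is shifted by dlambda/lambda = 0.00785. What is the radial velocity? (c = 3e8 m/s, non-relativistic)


v = (dlambda/lambda) * c = 0.00785 * 3e8 = 2.355e+06

2.355e+06 m/s


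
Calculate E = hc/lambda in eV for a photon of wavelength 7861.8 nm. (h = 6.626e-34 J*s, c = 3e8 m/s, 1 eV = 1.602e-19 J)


E = hc/lambda = 6.626e-34 * 3e8 / 7.862e-06 = 2.528e-20 J = 0.1578 eV

0.1578 eV


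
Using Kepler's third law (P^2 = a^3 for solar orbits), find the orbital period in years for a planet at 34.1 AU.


P = a^(3/2) = 34.1^1.5 = 199.1277

199.1277 years


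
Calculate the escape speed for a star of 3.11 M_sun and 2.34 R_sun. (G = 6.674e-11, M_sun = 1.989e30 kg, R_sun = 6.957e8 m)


M = 3.11 * 1.989e30 kg = 6.18579e+30 kg; R = 2.34 * 6.957e8 m = 1.627938e+09 m. v_esc = sqrt(2GM/R) = sqrt(2 * 6.674e-11 * 6.18579e+30 / 1.627938e+09) = 712175.0499

712175.0499 m/s


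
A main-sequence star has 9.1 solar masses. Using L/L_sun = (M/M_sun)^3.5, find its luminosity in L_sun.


L/L_sun = (M/M_sun)^3.5 = 9.1^3.5 = 2273.2378

2273.2378 L_sun


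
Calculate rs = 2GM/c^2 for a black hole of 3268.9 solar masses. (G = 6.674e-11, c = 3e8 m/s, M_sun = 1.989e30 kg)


M = 3268.9 * 1.989e30 kg = 6.5018421e+33 kg. rs = 2GM/c^2 = 2 * 6.674e-11 * 6.5018421e+33 / (3e8)^2 = 9.643e+06

9.643e+06 m


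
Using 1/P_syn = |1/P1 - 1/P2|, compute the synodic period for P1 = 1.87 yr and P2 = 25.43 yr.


1/P_syn = |1/P1 - 1/P2| = |1/1.87 - 1/25.43| => P_syn = 2.0184

2.0184 years


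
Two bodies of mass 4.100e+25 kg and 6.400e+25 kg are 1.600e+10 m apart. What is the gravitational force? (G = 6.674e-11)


F = G*m1*m2/r^2 = 6.674e-11 * 4.100e+25 * 6.400e+25 / (1.600e+10)^2 = 6.674e-11 * 2.624e+51 / 2.560e+20 = 6.841e+20

6.841e+20 N


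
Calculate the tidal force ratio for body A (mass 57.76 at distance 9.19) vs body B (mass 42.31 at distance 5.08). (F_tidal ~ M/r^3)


Ratio = (M1/r1^3) / (M2/r2^3) = (57.76/9.19^3) / (42.31/5.08^3) = 0.2306

0.2306


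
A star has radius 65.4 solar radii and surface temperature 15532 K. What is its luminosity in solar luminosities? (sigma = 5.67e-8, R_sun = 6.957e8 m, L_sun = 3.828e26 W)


R = 65.4 * 6.957e8 m = 4.549878e+10 m. L = 4*pi*R^2*sigma*T^4 = 4*pi*(4.549878e+10)^2 * 5.67e-8 * 15532^4 = 8.584242027e+31 W. L/L_sun = 8.584242027e+31 / 3.828e26 = 224248.7468

224248.7468 L_sun


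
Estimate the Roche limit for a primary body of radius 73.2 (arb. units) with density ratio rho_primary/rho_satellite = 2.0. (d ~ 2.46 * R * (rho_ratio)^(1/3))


d_Roche = 2.46 * 73.2 * 2.0^(1/3) = 226.8765

226.8765


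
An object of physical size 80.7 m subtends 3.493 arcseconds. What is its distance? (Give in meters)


D = size / theta_rad, theta_rad = 3.493 * pi/(180*3600) = 1.693e-05, D = 4.765e+06

4.765e+06 m


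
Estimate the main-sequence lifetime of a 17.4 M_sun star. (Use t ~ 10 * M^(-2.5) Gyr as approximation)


t = 10 * M^(-2.5) = 10 * 17.4^(-2.5) = 0.0079

0.0079 Gyr


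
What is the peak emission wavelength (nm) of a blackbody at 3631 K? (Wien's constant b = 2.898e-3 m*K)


lam_max = b / T = 2.898e-3 / 3631 = 7.981e-07 m = 798.1272 nm

798.1272 nm


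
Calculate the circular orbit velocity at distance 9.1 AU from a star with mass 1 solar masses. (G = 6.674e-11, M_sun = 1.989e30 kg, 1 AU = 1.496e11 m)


v = sqrt(GM/r) = sqrt(6.674e-11 * 1.989e+30 / 1.361e+12) = 9874.702

9874.702 m/s


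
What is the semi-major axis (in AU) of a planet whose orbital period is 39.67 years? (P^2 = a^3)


a = P^(2/3) = 39.67^(2/3) = 11.6317

11.6317 AU


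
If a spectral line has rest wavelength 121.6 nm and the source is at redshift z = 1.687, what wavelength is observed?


lam_obs = lam_emit * (1 + z) = 121.6 * (1 + 1.687) = 326.7392

326.7392 nm


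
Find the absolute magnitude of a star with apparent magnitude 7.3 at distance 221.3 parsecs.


M = m - 5*log10(d) + 5 = 7.3 - 5*log10(221.3) + 5 = 0.5751

0.5751


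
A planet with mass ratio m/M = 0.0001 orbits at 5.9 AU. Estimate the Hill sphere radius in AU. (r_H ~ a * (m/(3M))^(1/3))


r_H = a * (m/3M)^(1/3) = 5.9 * (0.0001/3)^(1/3) = 0.1899

0.1899 AU


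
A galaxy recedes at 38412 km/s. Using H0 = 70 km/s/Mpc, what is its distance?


d = v / H0 = 38412 / 70 = 548.7429

548.7429 Mpc


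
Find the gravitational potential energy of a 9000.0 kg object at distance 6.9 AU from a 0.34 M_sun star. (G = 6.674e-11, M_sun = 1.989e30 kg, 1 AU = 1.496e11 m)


M = 0.34 * 1.989e30 kg = 6.7626e+29 kg; r = 6.9 AU * 1.496e11 m/AU = 1.03224e+12 m. U = -GM*m/r = -(6.674e-11 * 6.7626e+29 * 9000.0) / 1.03224e+12 = -3.935e+11

-3.935e+11 J


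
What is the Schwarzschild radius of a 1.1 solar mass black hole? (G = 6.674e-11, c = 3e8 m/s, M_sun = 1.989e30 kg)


M = 1.1 * 1.989e30 kg = 2.1879e+30 kg. rs = 2GM/c^2 = 2 * 6.674e-11 * 2.1879e+30 / (3e8)^2 = 3244.8988

3244.8988 m


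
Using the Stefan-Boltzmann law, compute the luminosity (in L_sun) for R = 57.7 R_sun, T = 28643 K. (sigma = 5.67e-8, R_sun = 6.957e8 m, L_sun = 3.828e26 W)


R = 57.7 * 6.957e8 m = 4.014189e+10 m. L = 4*pi*R^2*sigma*T^4 = 4*pi*(4.014189e+10)^2 * 5.67e-8 * 28643^4 = 7.727919116e+32 W. L/L_sun = 7.727919116e+32 / 3.828e26 = 2.019e+06

2.019e+06 L_sun


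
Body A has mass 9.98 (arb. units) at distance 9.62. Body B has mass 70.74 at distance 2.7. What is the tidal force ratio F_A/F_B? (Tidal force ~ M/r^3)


Ratio = (M1/r1^3) / (M2/r2^3) = (9.98/9.62^3) / (70.74/2.7^3) = 0.0031

0.0031


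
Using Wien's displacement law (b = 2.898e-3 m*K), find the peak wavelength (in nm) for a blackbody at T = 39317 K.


lam_max = b / T = 2.898e-3 / 39317 = 7.371e-08 m = 73.7086 nm

73.7086 nm


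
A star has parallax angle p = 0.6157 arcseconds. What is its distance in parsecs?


d = 1/p = 1/0.6157 = 1.6242

1.6242 pc


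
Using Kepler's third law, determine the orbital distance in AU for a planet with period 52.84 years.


a = P^(2/3) = 52.84^(2/3) = 14.0813

14.0813 AU


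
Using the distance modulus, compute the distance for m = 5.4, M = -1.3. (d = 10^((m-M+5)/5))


d = 10^((m - M + 5)/5) = 10^((5.4 - -1.3 + 5)/5) = 218.7762

218.7762 pc


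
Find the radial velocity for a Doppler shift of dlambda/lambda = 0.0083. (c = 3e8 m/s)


v = (dlambda/lambda) * c = 0.0083 * 3e8 = 2.490e+06

2.490e+06 m/s


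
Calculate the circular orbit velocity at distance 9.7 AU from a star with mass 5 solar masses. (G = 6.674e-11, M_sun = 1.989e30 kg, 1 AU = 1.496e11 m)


v = sqrt(GM/r) = sqrt(6.674e-11 * 9.945e+30 / 1.451e+12) = 21386.7026

21386.7026 m/s


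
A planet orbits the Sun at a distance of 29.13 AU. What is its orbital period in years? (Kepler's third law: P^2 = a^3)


P = a^(3/2) = 29.13^1.5 = 157.2211

157.2211 years


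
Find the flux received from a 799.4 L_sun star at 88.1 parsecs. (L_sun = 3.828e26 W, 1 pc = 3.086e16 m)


F = L / (4*pi*d^2) = 3.060e+29 / (4*pi*(2.719e+18)^2) = 3.294e-09

3.294e-09 W/m^2


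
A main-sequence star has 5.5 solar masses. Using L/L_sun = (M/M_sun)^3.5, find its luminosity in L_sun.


L/L_sun = (M/M_sun)^3.5 = 5.5^3.5 = 390.184

390.184 L_sun


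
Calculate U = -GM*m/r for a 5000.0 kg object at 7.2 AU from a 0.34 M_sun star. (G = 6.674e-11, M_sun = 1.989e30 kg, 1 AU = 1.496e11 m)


M = 0.34 * 1.989e30 kg = 6.7626e+29 kg; r = 7.2 AU * 1.496e11 m/AU = 1.07712e+12 m. U = -GM*m/r = -(6.674e-11 * 6.7626e+29 * 5000.0) / 1.07712e+12 = -2.095e+11

-2.095e+11 J


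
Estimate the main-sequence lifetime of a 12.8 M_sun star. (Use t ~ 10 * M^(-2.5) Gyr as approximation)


t = 10 * M^(-2.5) = 10 * 12.8^(-2.5) = 0.0171

0.0171 Gyr


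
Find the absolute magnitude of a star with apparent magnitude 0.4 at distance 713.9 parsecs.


M = m - 5*log10(d) + 5 = 0.4 - 5*log10(713.9) + 5 = -8.8682

-8.8682


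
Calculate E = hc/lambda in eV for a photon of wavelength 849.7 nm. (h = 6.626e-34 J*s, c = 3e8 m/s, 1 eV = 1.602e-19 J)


E = hc/lambda = 6.626e-34 * 3e8 / 8.497e-07 = 2.339e-19 J = 1.4603 eV

1.4603 eV


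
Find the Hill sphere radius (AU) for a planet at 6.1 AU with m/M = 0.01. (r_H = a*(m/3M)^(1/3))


r_H = a * (m/3M)^(1/3) = 6.1 * (0.01/3)^(1/3) = 0.9112

0.9112 AU


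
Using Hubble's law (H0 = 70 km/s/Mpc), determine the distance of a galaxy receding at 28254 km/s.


d = v / H0 = 28254 / 70 = 403.6286

403.6286 Mpc


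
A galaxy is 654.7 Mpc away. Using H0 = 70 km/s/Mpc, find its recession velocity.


v = H0 * d = 70 * 654.7 = 45829.0

45829.0 km/s


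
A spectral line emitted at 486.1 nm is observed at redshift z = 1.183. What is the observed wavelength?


lam_obs = lam_emit * (1 + z) = 486.1 * (1 + 1.183) = 1061.1563

1061.1563 nm


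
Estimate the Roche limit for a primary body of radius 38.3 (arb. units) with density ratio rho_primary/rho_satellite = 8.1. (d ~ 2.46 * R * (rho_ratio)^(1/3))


d_Roche = 2.46 * 38.3 * 8.1^(1/3) = 189.2179

189.2179


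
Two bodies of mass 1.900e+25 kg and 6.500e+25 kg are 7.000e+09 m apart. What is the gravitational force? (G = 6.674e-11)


F = G*m1*m2/r^2 = 6.674e-11 * 1.900e+25 * 6.500e+25 / (7.000e+09)^2 = 6.674e-11 * 1.235e+51 / 4.900e+19 = 1.682e+21

1.682e+21 N


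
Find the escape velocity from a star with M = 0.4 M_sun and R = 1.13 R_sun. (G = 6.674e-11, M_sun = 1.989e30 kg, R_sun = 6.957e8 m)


M = 0.4 * 1.989e30 kg = 7.956e+29 kg; R = 1.13 * 6.957e8 m = 7.86141e+08 m. v_esc = sqrt(2GM/R) = sqrt(2 * 6.674e-11 * 7.956e+29 / 7.86141e+08) = 367540.5516

367540.5516 m/s


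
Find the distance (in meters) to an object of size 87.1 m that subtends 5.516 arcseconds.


D = size / theta_rad, theta_rad = 5.516 * pi/(180*3600) = 2.674e-05, D = 3.257e+06

3.257e+06 m


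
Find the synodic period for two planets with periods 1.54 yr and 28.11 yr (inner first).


1/P_syn = |1/P1 - 1/P2| = |1/1.54 - 1/28.11| => P_syn = 1.6293

1.6293 years


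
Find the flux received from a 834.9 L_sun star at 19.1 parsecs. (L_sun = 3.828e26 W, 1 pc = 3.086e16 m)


F = L / (4*pi*d^2) = 3.196e+29 / (4*pi*(5.894e+17)^2) = 7.320e-08

7.320e-08 W/m^2


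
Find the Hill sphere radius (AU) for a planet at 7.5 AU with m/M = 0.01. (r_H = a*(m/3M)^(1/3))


r_H = a * (m/3M)^(1/3) = 7.5 * (0.01/3)^(1/3) = 1.1204

1.1204 AU


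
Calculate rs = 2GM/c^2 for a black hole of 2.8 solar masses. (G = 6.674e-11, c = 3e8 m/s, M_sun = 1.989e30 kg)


M = 2.8 * 1.989e30 kg = 5.5692e+30 kg. rs = 2GM/c^2 = 2 * 6.674e-11 * 5.5692e+30 / (3e8)^2 = 8259.7424

8259.7424 m


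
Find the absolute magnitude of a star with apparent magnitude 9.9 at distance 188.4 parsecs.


M = m - 5*log10(d) + 5 = 9.9 - 5*log10(188.4) + 5 = 3.5246

3.5246


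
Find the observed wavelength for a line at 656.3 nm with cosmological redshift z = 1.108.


lam_obs = lam_emit * (1 + z) = 656.3 * (1 + 1.108) = 1383.4804

1383.4804 nm


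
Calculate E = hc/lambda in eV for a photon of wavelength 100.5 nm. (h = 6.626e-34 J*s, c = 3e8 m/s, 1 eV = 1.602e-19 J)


E = hc/lambda = 6.626e-34 * 3e8 / 1.005e-07 = 1.978e-18 J = 12.3465 eV

12.3465 eV


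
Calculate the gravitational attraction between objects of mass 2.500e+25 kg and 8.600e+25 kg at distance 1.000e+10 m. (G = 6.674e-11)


F = G*m1*m2/r^2 = 6.674e-11 * 2.500e+25 * 8.600e+25 / (1.000e+10)^2 = 6.674e-11 * 2.150e+51 / 1.000e+20 = 1.435e+21

1.435e+21 N


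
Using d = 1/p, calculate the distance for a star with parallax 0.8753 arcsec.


d = 1/p = 1/0.8753 = 1.1425

1.1425 pc


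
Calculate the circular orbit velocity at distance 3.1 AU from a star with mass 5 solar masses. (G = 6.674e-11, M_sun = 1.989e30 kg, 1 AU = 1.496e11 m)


v = sqrt(GM/r) = sqrt(6.674e-11 * 9.945e+30 / 4.638e+11) = 37831.0897

37831.0897 m/s


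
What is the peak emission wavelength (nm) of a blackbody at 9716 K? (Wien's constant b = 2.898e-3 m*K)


lam_max = b / T = 2.898e-3 / 9716 = 2.983e-07 m = 298.2709 nm

298.2709 nm


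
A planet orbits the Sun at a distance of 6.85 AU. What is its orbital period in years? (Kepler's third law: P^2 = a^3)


P = a^(3/2) = 6.85^1.5 = 17.9282

17.9282 years


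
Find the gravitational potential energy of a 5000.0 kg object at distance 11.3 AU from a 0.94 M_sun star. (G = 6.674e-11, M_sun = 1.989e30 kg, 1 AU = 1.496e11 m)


M = 0.94 * 1.989e30 kg = 1.86966e+30 kg; r = 11.3 AU * 1.496e11 m/AU = 1.69048e+12 m. U = -GM*m/r = -(6.674e-11 * 1.86966e+30 * 5000.0) / 1.69048e+12 = -3.691e+11

-3.691e+11 J


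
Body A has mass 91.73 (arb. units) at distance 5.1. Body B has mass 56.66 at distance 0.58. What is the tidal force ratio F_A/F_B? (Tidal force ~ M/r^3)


Ratio = (M1/r1^3) / (M2/r2^3) = (91.73/5.1^3) / (56.66/0.58^3) = 0.0024

0.0024


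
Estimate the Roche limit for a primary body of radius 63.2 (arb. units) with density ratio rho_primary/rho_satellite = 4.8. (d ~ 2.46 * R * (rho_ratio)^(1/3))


d_Roche = 2.46 * 63.2 * 4.8^(1/3) = 262.2603

262.2603


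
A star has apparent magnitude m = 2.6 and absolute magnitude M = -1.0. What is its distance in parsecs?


d = 10^((m - M + 5)/5) = 10^((2.6 - -1.0 + 5)/5) = 52.4807

52.4807 pc


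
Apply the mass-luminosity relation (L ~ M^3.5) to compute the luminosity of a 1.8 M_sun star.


L/L_sun = (M/M_sun)^3.5 = 1.8^3.5 = 7.8244

7.8244 L_sun


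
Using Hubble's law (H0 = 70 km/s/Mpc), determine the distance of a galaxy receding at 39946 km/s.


d = v / H0 = 39946 / 70 = 570.6571

570.6571 Mpc


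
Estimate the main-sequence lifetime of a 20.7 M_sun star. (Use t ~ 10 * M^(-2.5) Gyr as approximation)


t = 10 * M^(-2.5) = 10 * 20.7^(-2.5) = 0.0051

0.0051 Gyr


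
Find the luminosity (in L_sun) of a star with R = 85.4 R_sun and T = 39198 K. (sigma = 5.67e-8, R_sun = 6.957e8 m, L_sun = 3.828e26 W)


R = 85.4 * 6.957e8 m = 5.941278e+10 m. L = 4*pi*R^2*sigma*T^4 = 4*pi*(5.941278e+10)^2 * 5.67e-8 * 39198^4 = 5.93756402e+33 W. L/L_sun = 5.93756402e+33 / 3.828e26 = 1.551e+07

1.551e+07 L_sun


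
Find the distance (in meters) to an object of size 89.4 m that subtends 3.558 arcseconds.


D = size / theta_rad, theta_rad = 3.558 * pi/(180*3600) = 1.725e-05, D = 5.183e+06

5.183e+06 m


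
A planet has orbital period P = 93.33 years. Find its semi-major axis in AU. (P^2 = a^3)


a = P^(2/3) = 93.33^(2/3) = 20.5754

20.5754 AU


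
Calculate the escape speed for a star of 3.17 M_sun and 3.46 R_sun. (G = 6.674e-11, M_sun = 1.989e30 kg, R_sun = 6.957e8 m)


M = 3.17 * 1.989e30 kg = 6.30513e+30 kg; R = 3.46 * 6.957e8 m = 2.407122e+09 m. v_esc = sqrt(2GM/R) = sqrt(2 * 6.674e-11 * 6.30513e+30 / 2.407122e+09) = 591297.5378

591297.5378 m/s


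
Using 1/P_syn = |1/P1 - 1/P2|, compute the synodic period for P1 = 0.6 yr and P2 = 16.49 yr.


1/P_syn = |1/P1 - 1/P2| = |1/0.6 - 1/16.49| => P_syn = 0.6227

0.6227 years


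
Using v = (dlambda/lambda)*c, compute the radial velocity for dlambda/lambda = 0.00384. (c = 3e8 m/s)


v = (dlambda/lambda) * c = 0.00384 * 3e8 = 1.152e+06

1.152e+06 m/s


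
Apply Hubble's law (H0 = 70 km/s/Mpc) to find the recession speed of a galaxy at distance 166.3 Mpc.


v = H0 * d = 70 * 166.3 = 11641.0

11641.0 km/s


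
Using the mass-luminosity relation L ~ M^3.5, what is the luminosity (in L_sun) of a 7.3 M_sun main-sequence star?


L/L_sun = (M/M_sun)^3.5 = 7.3^3.5 = 1051.0661

1051.0661 L_sun


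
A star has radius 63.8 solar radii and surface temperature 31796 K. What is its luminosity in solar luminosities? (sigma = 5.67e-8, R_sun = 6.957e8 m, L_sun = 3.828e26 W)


R = 63.8 * 6.957e8 m = 4.438566e+10 m. L = 4*pi*R^2*sigma*T^4 = 4*pi*(4.438566e+10)^2 * 5.67e-8 * 31796^4 = 1.434723594e+33 W. L/L_sun = 1.434723594e+33 / 3.828e26 = 3.748e+06

3.748e+06 L_sun


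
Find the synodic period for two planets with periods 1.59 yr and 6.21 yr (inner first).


1/P_syn = |1/P1 - 1/P2| = |1/1.59 - 1/6.21| => P_syn = 2.1372

2.1372 years


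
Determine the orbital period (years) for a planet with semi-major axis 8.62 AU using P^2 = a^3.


P = a^(3/2) = 8.62^1.5 = 25.3082

25.3082 years


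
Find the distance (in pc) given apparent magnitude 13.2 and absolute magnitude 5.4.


d = 10^((m - M + 5)/5) = 10^((13.2 - 5.4 + 5)/5) = 363.0781

363.0781 pc


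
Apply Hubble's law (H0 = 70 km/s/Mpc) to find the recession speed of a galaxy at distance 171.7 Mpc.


v = H0 * d = 70 * 171.7 = 12019.0

12019.0 km/s


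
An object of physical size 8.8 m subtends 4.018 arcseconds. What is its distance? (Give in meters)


D = size / theta_rad, theta_rad = 4.018 * pi/(180*3600) = 1.948e-05, D = 451749.7001

451749.7001 m


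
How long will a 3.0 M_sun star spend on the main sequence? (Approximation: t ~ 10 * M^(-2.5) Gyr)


t = 10 * M^(-2.5) = 10 * 3.0^(-2.5) = 0.6415

0.6415 Gyr


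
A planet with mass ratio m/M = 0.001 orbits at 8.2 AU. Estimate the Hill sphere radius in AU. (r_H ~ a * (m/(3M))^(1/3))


r_H = a * (m/3M)^(1/3) = 8.2 * (0.001/3)^(1/3) = 0.5686

0.5686 AU


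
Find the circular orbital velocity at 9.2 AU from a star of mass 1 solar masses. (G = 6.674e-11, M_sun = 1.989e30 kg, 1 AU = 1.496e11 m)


v = sqrt(GM/r) = sqrt(6.674e-11 * 1.989e+30 / 1.376e+12) = 9820.8885

9820.8885 m/s


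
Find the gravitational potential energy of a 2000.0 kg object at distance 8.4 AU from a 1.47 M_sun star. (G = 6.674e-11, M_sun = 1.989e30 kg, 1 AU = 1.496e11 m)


M = 1.47 * 1.989e30 kg = 2.92383e+30 kg; r = 8.4 AU * 1.496e11 m/AU = 1.25664e+12 m. U = -GM*m/r = -(6.674e-11 * 2.92383e+30 * 2000.0) / 1.25664e+12 = -3.106e+11

-3.106e+11 J


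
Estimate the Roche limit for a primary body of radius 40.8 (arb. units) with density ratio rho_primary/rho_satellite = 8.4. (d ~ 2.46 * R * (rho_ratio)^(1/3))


d_Roche = 2.46 * 40.8 * 8.4^(1/3) = 204.0273

204.0273


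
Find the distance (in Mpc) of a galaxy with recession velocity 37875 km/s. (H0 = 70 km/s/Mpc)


d = v / H0 = 37875 / 70 = 541.0714

541.0714 Mpc


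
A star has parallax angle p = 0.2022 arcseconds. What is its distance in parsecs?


d = 1/p = 1/0.2022 = 4.9456

4.9456 pc


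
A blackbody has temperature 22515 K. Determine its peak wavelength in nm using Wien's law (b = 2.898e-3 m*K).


lam_max = b / T = 2.898e-3 / 22515 = 1.287e-07 m = 128.7142 nm

128.7142 nm


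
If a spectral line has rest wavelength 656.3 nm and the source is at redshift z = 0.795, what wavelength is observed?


lam_obs = lam_emit * (1 + z) = 656.3 * (1 + 0.795) = 1178.0585

1178.0585 nm


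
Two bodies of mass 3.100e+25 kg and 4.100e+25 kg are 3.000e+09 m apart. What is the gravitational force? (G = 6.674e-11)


F = G*m1*m2/r^2 = 6.674e-11 * 3.100e+25 * 4.100e+25 / (3.000e+09)^2 = 6.674e-11 * 1.271e+51 / 9.000e+18 = 9.425e+21

9.425e+21 N


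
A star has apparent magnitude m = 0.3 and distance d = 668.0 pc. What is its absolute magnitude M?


M = m - 5*log10(d) + 5 = 0.3 - 5*log10(668.0) + 5 = -8.8239

-8.8239


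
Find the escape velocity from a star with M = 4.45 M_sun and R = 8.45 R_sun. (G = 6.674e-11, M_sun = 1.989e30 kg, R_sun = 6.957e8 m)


M = 4.45 * 1.989e30 kg = 8.85105e+30 kg; R = 8.45 * 6.957e8 m = 5.878665e+09 m. v_esc = sqrt(2GM/R) = sqrt(2 * 6.674e-11 * 8.85105e+30 / 5.878665e+09) = 448297.3172

448297.3172 m/s


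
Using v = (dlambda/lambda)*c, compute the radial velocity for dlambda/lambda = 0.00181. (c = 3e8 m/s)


v = (dlambda/lambda) * c = 0.00181 * 3e8 = 543000.0

543000.0 m/s


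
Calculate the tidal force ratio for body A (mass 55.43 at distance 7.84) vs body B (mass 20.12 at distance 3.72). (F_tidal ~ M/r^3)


Ratio = (M1/r1^3) / (M2/r2^3) = (55.43/7.84^3) / (20.12/3.72^3) = 0.2943

0.2943


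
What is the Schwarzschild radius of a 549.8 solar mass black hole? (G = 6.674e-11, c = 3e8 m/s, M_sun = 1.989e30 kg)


M = 549.8 * 1.989e30 kg = 1.0935522e+33 kg. rs = 2GM/c^2 = 2 * 6.674e-11 * 1.0935522e+33 / (3e8)^2 = 1.622e+06

1.622e+06 m


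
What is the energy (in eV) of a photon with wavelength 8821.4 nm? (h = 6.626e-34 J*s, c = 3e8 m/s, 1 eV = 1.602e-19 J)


E = hc/lambda = 6.626e-34 * 3e8 / 8.821e-06 = 2.253e-20 J = 0.1407 eV

0.1407 eV


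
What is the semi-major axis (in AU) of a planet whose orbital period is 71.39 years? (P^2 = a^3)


a = P^(2/3) = 71.39^(2/3) = 17.2091

17.2091 AU


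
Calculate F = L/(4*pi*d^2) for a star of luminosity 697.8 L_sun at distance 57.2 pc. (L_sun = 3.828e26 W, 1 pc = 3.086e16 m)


F = L / (4*pi*d^2) = 2.671e+29 / (4*pi*(1.765e+18)^2) = 6.822e-09

6.822e-09 W/m^2


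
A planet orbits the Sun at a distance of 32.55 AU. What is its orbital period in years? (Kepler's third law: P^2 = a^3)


P = a^(3/2) = 32.55^1.5 = 185.7062

185.7062 years


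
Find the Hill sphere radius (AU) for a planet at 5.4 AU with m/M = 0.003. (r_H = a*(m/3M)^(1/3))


r_H = a * (m/3M)^(1/3) = 5.4 * (0.003/3)^(1/3) = 0.54

0.54 AU


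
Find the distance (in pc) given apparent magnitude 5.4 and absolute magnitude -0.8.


d = 10^((m - M + 5)/5) = 10^((5.4 - -0.8 + 5)/5) = 173.7801

173.7801 pc


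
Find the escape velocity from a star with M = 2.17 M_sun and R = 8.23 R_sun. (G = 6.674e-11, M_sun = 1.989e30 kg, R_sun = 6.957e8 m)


M = 2.17 * 1.989e30 kg = 4.31613e+30 kg; R = 8.23 * 6.957e8 m = 5.725611e+09 m. v_esc = sqrt(2GM/R) = sqrt(2 * 6.674e-11 * 4.31613e+30 / 5.725611e+09) = 317208.2239

317208.2239 m/s


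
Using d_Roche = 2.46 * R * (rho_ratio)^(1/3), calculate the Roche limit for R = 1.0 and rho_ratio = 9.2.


d_Roche = 2.46 * 1.0 * 9.2^(1/3) = 5.1546

5.1546


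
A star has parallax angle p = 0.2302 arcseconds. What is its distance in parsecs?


d = 1/p = 1/0.2302 = 4.344

4.344 pc


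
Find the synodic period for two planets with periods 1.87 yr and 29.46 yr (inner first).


1/P_syn = |1/P1 - 1/P2| = |1/1.87 - 1/29.46| => P_syn = 1.9967

1.9967 years


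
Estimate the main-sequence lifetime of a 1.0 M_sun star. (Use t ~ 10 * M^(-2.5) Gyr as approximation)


t = 10 * M^(-2.5) = 10 * 1.0^(-2.5) = 10.0

10.0 Gyr


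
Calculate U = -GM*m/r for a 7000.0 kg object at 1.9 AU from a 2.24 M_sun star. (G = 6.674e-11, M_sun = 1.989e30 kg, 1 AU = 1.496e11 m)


M = 2.24 * 1.989e30 kg = 4.45536e+30 kg; r = 1.9 AU * 1.496e11 m/AU = 2.8424e+11 m. U = -GM*m/r = -(6.674e-11 * 4.45536e+30 * 7000.0) / 2.8424e+11 = -7.323e+12

-7.323e+12 J


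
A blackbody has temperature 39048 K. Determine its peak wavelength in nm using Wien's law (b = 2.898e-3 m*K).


lam_max = b / T = 2.898e-3 / 39048 = 7.422e-08 m = 74.2163 nm

74.2163 nm


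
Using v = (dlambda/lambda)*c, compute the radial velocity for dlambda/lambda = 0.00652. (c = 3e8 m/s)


v = (dlambda/lambda) * c = 0.00652 * 3e8 = 1.956e+06

1.956e+06 m/s
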